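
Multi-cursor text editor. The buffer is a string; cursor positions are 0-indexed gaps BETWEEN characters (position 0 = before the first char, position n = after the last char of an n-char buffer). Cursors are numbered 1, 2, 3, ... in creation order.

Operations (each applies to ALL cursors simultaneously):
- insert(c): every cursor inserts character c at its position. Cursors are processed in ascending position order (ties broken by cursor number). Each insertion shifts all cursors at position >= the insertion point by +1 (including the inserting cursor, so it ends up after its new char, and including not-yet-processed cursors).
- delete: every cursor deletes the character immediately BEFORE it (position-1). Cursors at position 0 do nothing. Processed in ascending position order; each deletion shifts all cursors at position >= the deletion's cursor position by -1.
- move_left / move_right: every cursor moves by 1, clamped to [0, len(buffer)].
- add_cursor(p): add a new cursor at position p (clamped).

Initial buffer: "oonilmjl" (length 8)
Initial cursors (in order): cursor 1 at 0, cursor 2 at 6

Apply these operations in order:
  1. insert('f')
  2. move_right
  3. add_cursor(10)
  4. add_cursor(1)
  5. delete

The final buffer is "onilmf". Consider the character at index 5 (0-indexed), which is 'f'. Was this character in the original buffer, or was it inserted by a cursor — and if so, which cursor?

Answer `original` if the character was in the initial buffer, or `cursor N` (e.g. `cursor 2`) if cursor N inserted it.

After op 1 (insert('f')): buffer="foonilmfjl" (len 10), cursors c1@1 c2@8, authorship 1......2..
After op 2 (move_right): buffer="foonilmfjl" (len 10), cursors c1@2 c2@9, authorship 1......2..
After op 3 (add_cursor(10)): buffer="foonilmfjl" (len 10), cursors c1@2 c2@9 c3@10, authorship 1......2..
After op 4 (add_cursor(1)): buffer="foonilmfjl" (len 10), cursors c4@1 c1@2 c2@9 c3@10, authorship 1......2..
After op 5 (delete): buffer="onilmf" (len 6), cursors c1@0 c4@0 c2@6 c3@6, authorship .....2
Authorship (.=original, N=cursor N): . . . . . 2
Index 5: author = 2

Answer: cursor 2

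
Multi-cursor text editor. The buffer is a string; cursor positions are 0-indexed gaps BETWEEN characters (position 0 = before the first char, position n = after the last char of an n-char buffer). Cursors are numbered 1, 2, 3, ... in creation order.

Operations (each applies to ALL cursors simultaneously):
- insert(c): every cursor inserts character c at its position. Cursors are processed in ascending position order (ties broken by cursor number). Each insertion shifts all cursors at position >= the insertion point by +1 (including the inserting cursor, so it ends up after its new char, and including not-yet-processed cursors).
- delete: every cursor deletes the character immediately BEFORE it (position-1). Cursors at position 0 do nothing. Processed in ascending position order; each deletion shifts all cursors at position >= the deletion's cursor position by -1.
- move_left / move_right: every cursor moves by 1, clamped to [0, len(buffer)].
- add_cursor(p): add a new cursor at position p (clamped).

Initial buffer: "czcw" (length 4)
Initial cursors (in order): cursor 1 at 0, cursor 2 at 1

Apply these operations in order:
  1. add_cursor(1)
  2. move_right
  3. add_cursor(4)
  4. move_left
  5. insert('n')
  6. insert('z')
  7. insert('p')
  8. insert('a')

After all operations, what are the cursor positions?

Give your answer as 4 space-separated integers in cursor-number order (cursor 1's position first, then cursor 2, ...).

Answer: 4 13 13 19

Derivation:
After op 1 (add_cursor(1)): buffer="czcw" (len 4), cursors c1@0 c2@1 c3@1, authorship ....
After op 2 (move_right): buffer="czcw" (len 4), cursors c1@1 c2@2 c3@2, authorship ....
After op 3 (add_cursor(4)): buffer="czcw" (len 4), cursors c1@1 c2@2 c3@2 c4@4, authorship ....
After op 4 (move_left): buffer="czcw" (len 4), cursors c1@0 c2@1 c3@1 c4@3, authorship ....
After op 5 (insert('n')): buffer="ncnnzcnw" (len 8), cursors c1@1 c2@4 c3@4 c4@7, authorship 1.23..4.
After op 6 (insert('z')): buffer="nzcnnzzzcnzw" (len 12), cursors c1@2 c2@7 c3@7 c4@11, authorship 11.2323..44.
After op 7 (insert('p')): buffer="nzpcnnzzppzcnzpw" (len 16), cursors c1@3 c2@10 c3@10 c4@15, authorship 111.232323..444.
After op 8 (insert('a')): buffer="nzpacnnzzppaazcnzpaw" (len 20), cursors c1@4 c2@13 c3@13 c4@19, authorship 1111.23232323..4444.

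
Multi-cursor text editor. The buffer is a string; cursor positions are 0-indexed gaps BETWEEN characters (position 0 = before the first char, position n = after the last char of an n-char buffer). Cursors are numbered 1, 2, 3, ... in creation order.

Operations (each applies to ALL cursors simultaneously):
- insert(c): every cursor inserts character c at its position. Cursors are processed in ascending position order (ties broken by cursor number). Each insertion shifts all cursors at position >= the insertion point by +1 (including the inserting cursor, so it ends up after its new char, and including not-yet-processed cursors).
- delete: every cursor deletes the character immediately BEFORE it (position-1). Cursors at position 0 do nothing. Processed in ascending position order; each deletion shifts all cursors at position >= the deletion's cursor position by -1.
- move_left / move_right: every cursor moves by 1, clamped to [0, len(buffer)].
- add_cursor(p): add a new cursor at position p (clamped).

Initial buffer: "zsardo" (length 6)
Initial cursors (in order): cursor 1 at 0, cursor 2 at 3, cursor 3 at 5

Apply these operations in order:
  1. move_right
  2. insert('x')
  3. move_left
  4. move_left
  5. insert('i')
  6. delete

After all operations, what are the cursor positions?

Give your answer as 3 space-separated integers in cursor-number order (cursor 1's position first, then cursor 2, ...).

Answer: 0 4 7

Derivation:
After op 1 (move_right): buffer="zsardo" (len 6), cursors c1@1 c2@4 c3@6, authorship ......
After op 2 (insert('x')): buffer="zxsarxdox" (len 9), cursors c1@2 c2@6 c3@9, authorship .1...2..3
After op 3 (move_left): buffer="zxsarxdox" (len 9), cursors c1@1 c2@5 c3@8, authorship .1...2..3
After op 4 (move_left): buffer="zxsarxdox" (len 9), cursors c1@0 c2@4 c3@7, authorship .1...2..3
After op 5 (insert('i')): buffer="izxsairxdiox" (len 12), cursors c1@1 c2@6 c3@10, authorship 1.1..2.2.3.3
After op 6 (delete): buffer="zxsarxdox" (len 9), cursors c1@0 c2@4 c3@7, authorship .1...2..3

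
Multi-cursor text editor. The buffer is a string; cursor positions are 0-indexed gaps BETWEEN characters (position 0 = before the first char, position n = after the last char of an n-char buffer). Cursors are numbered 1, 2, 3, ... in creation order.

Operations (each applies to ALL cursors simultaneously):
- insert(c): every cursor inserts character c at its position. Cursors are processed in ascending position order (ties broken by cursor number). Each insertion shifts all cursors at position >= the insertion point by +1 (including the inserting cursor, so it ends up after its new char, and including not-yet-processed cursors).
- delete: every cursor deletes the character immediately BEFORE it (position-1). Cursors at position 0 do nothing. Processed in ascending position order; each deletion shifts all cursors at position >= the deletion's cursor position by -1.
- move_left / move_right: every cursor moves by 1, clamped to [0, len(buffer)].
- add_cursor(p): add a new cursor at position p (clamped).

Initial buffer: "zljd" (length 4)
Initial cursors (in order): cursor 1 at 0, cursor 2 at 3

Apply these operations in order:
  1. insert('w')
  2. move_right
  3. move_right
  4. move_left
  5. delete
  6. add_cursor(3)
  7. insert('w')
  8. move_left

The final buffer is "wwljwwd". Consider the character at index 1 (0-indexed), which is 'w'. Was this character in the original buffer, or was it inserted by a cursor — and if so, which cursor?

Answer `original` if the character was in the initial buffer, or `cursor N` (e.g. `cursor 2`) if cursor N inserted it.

Answer: cursor 1

Derivation:
After op 1 (insert('w')): buffer="wzljwd" (len 6), cursors c1@1 c2@5, authorship 1...2.
After op 2 (move_right): buffer="wzljwd" (len 6), cursors c1@2 c2@6, authorship 1...2.
After op 3 (move_right): buffer="wzljwd" (len 6), cursors c1@3 c2@6, authorship 1...2.
After op 4 (move_left): buffer="wzljwd" (len 6), cursors c1@2 c2@5, authorship 1...2.
After op 5 (delete): buffer="wljd" (len 4), cursors c1@1 c2@3, authorship 1...
After op 6 (add_cursor(3)): buffer="wljd" (len 4), cursors c1@1 c2@3 c3@3, authorship 1...
After op 7 (insert('w')): buffer="wwljwwd" (len 7), cursors c1@2 c2@6 c3@6, authorship 11..23.
After op 8 (move_left): buffer="wwljwwd" (len 7), cursors c1@1 c2@5 c3@5, authorship 11..23.
Authorship (.=original, N=cursor N): 1 1 . . 2 3 .
Index 1: author = 1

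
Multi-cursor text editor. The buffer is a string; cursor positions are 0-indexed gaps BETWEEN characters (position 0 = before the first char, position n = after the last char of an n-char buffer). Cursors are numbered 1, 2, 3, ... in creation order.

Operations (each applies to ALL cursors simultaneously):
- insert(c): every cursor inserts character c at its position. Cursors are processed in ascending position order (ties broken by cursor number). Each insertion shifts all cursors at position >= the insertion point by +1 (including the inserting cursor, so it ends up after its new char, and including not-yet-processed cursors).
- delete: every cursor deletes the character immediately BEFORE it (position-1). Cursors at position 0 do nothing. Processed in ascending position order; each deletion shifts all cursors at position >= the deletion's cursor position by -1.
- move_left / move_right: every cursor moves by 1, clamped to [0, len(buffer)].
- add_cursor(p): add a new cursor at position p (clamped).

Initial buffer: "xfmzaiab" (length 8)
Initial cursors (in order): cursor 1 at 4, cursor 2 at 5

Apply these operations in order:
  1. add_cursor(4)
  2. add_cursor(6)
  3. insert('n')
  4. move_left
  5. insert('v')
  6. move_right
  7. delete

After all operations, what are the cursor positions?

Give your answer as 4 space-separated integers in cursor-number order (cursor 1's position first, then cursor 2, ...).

Answer: 6 8 6 10

Derivation:
After op 1 (add_cursor(4)): buffer="xfmzaiab" (len 8), cursors c1@4 c3@4 c2@5, authorship ........
After op 2 (add_cursor(6)): buffer="xfmzaiab" (len 8), cursors c1@4 c3@4 c2@5 c4@6, authorship ........
After op 3 (insert('n')): buffer="xfmznnaninab" (len 12), cursors c1@6 c3@6 c2@8 c4@10, authorship ....13.2.4..
After op 4 (move_left): buffer="xfmznnaninab" (len 12), cursors c1@5 c3@5 c2@7 c4@9, authorship ....13.2.4..
After op 5 (insert('v')): buffer="xfmznvvnavnivnab" (len 16), cursors c1@7 c3@7 c2@10 c4@13, authorship ....1133.22.44..
After op 6 (move_right): buffer="xfmznvvnavnivnab" (len 16), cursors c1@8 c3@8 c2@11 c4@14, authorship ....1133.22.44..
After op 7 (delete): buffer="xfmznvavivab" (len 12), cursors c1@6 c3@6 c2@8 c4@10, authorship ....11.2.4..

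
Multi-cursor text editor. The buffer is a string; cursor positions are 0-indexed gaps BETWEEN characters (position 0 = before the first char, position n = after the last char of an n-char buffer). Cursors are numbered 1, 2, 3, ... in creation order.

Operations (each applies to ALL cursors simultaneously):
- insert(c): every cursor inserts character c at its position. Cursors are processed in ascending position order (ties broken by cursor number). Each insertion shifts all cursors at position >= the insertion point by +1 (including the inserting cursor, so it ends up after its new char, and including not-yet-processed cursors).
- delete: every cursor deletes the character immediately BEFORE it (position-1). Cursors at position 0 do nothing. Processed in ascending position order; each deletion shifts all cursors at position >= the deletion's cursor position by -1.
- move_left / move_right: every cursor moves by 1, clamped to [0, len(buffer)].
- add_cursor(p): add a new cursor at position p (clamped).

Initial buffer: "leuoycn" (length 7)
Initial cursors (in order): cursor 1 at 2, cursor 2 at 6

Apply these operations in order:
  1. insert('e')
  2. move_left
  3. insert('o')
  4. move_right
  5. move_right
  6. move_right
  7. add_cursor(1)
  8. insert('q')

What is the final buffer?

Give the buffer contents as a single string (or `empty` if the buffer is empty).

Answer: lqeoeuoqycoenq

Derivation:
After op 1 (insert('e')): buffer="leeuoycen" (len 9), cursors c1@3 c2@8, authorship ..1....2.
After op 2 (move_left): buffer="leeuoycen" (len 9), cursors c1@2 c2@7, authorship ..1....2.
After op 3 (insert('o')): buffer="leoeuoycoen" (len 11), cursors c1@3 c2@9, authorship ..11....22.
After op 4 (move_right): buffer="leoeuoycoen" (len 11), cursors c1@4 c2@10, authorship ..11....22.
After op 5 (move_right): buffer="leoeuoycoen" (len 11), cursors c1@5 c2@11, authorship ..11....22.
After op 6 (move_right): buffer="leoeuoycoen" (len 11), cursors c1@6 c2@11, authorship ..11....22.
After op 7 (add_cursor(1)): buffer="leoeuoycoen" (len 11), cursors c3@1 c1@6 c2@11, authorship ..11....22.
After op 8 (insert('q')): buffer="lqeoeuoqycoenq" (len 14), cursors c3@2 c1@8 c2@14, authorship .3.11..1..22.2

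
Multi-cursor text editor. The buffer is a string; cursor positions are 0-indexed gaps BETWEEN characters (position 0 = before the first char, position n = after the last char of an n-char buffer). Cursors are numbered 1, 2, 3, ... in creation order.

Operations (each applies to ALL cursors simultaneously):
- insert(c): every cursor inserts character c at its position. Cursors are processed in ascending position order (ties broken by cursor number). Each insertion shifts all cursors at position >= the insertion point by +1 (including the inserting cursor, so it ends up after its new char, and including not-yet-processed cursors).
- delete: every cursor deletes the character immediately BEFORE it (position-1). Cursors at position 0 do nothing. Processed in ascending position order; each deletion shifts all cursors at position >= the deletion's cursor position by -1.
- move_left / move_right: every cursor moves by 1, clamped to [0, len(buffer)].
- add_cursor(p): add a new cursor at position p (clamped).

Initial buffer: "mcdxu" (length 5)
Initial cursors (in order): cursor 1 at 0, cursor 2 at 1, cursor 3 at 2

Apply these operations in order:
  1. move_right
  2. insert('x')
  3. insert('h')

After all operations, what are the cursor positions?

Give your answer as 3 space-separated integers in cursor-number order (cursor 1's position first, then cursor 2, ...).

After op 1 (move_right): buffer="mcdxu" (len 5), cursors c1@1 c2@2 c3@3, authorship .....
After op 2 (insert('x')): buffer="mxcxdxxu" (len 8), cursors c1@2 c2@4 c3@6, authorship .1.2.3..
After op 3 (insert('h')): buffer="mxhcxhdxhxu" (len 11), cursors c1@3 c2@6 c3@9, authorship .11.22.33..

Answer: 3 6 9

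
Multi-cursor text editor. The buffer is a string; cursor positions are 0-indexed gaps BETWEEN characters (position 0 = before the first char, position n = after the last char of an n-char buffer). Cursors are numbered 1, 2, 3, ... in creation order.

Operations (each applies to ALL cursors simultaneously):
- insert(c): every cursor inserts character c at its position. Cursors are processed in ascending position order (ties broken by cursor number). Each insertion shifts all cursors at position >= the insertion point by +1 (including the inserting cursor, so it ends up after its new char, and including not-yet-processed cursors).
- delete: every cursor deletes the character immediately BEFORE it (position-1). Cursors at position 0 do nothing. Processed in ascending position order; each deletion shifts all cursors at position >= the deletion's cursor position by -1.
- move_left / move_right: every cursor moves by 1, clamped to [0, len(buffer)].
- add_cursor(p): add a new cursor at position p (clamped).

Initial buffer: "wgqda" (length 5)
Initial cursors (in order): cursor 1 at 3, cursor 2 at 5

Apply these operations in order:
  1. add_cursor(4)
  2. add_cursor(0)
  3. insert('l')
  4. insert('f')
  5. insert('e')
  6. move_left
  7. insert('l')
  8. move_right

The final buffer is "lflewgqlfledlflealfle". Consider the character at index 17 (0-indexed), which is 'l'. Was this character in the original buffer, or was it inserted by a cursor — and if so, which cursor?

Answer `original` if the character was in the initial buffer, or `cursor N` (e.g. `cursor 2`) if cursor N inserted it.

After op 1 (add_cursor(4)): buffer="wgqda" (len 5), cursors c1@3 c3@4 c2@5, authorship .....
After op 2 (add_cursor(0)): buffer="wgqda" (len 5), cursors c4@0 c1@3 c3@4 c2@5, authorship .....
After op 3 (insert('l')): buffer="lwgqldlal" (len 9), cursors c4@1 c1@5 c3@7 c2@9, authorship 4...1.3.2
After op 4 (insert('f')): buffer="lfwgqlfdlfalf" (len 13), cursors c4@2 c1@7 c3@10 c2@13, authorship 44...11.33.22
After op 5 (insert('e')): buffer="lfewgqlfedlfealfe" (len 17), cursors c4@3 c1@9 c3@13 c2@17, authorship 444...111.333.222
After op 6 (move_left): buffer="lfewgqlfedlfealfe" (len 17), cursors c4@2 c1@8 c3@12 c2@16, authorship 444...111.333.222
After op 7 (insert('l')): buffer="lflewgqlfledlflealfle" (len 21), cursors c4@3 c1@10 c3@15 c2@20, authorship 4444...1111.3333.2222
After op 8 (move_right): buffer="lflewgqlfledlflealfle" (len 21), cursors c4@4 c1@11 c3@16 c2@21, authorship 4444...1111.3333.2222
Authorship (.=original, N=cursor N): 4 4 4 4 . . . 1 1 1 1 . 3 3 3 3 . 2 2 2 2
Index 17: author = 2

Answer: cursor 2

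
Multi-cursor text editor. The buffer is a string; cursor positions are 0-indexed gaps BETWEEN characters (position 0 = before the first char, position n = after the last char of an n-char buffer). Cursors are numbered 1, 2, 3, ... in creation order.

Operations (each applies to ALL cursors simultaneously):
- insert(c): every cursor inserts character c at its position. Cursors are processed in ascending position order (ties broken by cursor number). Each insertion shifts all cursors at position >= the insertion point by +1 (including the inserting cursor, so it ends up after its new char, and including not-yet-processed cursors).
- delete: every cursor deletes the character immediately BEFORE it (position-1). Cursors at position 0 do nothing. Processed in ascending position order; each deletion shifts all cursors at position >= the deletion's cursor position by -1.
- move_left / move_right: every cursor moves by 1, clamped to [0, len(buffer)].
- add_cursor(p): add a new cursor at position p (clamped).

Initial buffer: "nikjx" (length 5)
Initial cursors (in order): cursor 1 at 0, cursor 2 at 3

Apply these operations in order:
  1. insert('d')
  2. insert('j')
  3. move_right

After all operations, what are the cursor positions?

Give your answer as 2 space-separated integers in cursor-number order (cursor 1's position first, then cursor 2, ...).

After op 1 (insert('d')): buffer="dnikdjx" (len 7), cursors c1@1 c2@5, authorship 1...2..
After op 2 (insert('j')): buffer="djnikdjjx" (len 9), cursors c1@2 c2@7, authorship 11...22..
After op 3 (move_right): buffer="djnikdjjx" (len 9), cursors c1@3 c2@8, authorship 11...22..

Answer: 3 8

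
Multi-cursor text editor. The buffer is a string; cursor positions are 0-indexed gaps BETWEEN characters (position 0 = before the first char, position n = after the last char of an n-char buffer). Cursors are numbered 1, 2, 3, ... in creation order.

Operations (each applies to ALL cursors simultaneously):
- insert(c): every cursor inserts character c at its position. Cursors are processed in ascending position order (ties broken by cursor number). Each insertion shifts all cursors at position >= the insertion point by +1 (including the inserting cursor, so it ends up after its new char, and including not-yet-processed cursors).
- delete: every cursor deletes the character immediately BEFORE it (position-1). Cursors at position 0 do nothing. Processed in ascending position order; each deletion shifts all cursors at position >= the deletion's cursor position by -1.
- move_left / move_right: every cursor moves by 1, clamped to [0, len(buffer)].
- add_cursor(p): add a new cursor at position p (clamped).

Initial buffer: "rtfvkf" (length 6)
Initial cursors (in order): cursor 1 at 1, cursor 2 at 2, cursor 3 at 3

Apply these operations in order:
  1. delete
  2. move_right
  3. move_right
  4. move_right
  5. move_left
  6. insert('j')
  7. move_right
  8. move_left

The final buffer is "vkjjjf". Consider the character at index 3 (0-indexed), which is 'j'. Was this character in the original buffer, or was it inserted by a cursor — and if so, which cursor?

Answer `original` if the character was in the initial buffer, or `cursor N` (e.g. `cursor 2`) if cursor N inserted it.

After op 1 (delete): buffer="vkf" (len 3), cursors c1@0 c2@0 c3@0, authorship ...
After op 2 (move_right): buffer="vkf" (len 3), cursors c1@1 c2@1 c3@1, authorship ...
After op 3 (move_right): buffer="vkf" (len 3), cursors c1@2 c2@2 c3@2, authorship ...
After op 4 (move_right): buffer="vkf" (len 3), cursors c1@3 c2@3 c3@3, authorship ...
After op 5 (move_left): buffer="vkf" (len 3), cursors c1@2 c2@2 c3@2, authorship ...
After op 6 (insert('j')): buffer="vkjjjf" (len 6), cursors c1@5 c2@5 c3@5, authorship ..123.
After op 7 (move_right): buffer="vkjjjf" (len 6), cursors c1@6 c2@6 c3@6, authorship ..123.
After op 8 (move_left): buffer="vkjjjf" (len 6), cursors c1@5 c2@5 c3@5, authorship ..123.
Authorship (.=original, N=cursor N): . . 1 2 3 .
Index 3: author = 2

Answer: cursor 2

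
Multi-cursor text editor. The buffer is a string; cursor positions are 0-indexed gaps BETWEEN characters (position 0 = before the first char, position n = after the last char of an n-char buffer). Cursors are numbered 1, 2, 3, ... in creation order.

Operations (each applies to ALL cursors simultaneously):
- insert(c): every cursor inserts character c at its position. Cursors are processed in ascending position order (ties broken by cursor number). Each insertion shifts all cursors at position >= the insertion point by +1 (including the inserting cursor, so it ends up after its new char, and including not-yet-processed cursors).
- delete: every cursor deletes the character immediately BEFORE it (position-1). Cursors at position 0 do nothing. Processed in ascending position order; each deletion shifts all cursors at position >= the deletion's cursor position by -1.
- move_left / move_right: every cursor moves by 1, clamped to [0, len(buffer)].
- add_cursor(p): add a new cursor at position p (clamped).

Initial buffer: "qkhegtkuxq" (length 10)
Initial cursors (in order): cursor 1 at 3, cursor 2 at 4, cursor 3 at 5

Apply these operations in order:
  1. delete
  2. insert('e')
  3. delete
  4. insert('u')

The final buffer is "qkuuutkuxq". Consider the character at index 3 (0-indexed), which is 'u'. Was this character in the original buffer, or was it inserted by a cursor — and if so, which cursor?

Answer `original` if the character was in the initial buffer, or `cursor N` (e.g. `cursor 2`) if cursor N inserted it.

After op 1 (delete): buffer="qktkuxq" (len 7), cursors c1@2 c2@2 c3@2, authorship .......
After op 2 (insert('e')): buffer="qkeeetkuxq" (len 10), cursors c1@5 c2@5 c3@5, authorship ..123.....
After op 3 (delete): buffer="qktkuxq" (len 7), cursors c1@2 c2@2 c3@2, authorship .......
After op 4 (insert('u')): buffer="qkuuutkuxq" (len 10), cursors c1@5 c2@5 c3@5, authorship ..123.....
Authorship (.=original, N=cursor N): . . 1 2 3 . . . . .
Index 3: author = 2

Answer: cursor 2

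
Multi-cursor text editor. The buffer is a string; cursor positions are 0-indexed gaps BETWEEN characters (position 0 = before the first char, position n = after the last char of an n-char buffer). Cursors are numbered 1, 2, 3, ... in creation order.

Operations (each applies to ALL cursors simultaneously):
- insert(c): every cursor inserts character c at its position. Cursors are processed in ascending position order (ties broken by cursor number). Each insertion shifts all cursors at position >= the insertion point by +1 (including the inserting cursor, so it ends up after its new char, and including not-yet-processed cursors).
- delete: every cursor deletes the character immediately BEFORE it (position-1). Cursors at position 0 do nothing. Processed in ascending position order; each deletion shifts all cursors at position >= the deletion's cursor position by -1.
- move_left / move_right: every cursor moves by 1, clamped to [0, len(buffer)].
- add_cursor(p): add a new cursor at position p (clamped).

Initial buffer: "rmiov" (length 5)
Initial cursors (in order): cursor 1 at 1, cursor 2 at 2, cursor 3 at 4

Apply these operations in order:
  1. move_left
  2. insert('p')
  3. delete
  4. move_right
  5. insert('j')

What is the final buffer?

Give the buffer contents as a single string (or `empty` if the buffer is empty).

After op 1 (move_left): buffer="rmiov" (len 5), cursors c1@0 c2@1 c3@3, authorship .....
After op 2 (insert('p')): buffer="prpmipov" (len 8), cursors c1@1 c2@3 c3@6, authorship 1.2..3..
After op 3 (delete): buffer="rmiov" (len 5), cursors c1@0 c2@1 c3@3, authorship .....
After op 4 (move_right): buffer="rmiov" (len 5), cursors c1@1 c2@2 c3@4, authorship .....
After op 5 (insert('j')): buffer="rjmjiojv" (len 8), cursors c1@2 c2@4 c3@7, authorship .1.2..3.

Answer: rjmjiojv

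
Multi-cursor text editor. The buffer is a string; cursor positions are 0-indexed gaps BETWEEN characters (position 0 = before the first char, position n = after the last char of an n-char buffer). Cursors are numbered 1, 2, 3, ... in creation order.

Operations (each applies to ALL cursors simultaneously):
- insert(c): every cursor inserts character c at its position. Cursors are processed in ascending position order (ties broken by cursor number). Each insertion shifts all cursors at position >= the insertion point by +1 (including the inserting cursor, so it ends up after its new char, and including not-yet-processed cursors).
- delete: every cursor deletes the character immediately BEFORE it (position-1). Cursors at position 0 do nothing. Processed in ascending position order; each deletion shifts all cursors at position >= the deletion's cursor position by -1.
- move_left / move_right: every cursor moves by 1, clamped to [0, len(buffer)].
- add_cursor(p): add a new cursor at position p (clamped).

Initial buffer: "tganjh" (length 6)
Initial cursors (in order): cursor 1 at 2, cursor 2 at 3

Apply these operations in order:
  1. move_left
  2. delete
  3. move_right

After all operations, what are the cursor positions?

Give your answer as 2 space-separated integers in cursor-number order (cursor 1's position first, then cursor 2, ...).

After op 1 (move_left): buffer="tganjh" (len 6), cursors c1@1 c2@2, authorship ......
After op 2 (delete): buffer="anjh" (len 4), cursors c1@0 c2@0, authorship ....
After op 3 (move_right): buffer="anjh" (len 4), cursors c1@1 c2@1, authorship ....

Answer: 1 1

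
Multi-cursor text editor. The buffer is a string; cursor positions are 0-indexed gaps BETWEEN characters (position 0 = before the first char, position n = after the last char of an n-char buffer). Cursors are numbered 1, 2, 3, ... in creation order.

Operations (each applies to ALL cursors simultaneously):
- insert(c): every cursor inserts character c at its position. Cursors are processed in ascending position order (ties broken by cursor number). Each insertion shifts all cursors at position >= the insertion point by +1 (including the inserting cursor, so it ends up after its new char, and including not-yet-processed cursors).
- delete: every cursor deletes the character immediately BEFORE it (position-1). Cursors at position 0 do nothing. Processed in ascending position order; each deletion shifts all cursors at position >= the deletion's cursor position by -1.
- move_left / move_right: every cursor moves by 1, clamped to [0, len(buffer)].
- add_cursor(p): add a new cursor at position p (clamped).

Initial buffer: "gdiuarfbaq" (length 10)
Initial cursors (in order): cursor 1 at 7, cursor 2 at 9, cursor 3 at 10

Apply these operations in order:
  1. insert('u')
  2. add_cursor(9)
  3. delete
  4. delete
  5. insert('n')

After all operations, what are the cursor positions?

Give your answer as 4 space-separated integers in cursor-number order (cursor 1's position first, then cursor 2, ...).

Answer: 9 9 9 9

Derivation:
After op 1 (insert('u')): buffer="gdiuarfubauqu" (len 13), cursors c1@8 c2@11 c3@13, authorship .......1..2.3
After op 2 (add_cursor(9)): buffer="gdiuarfubauqu" (len 13), cursors c1@8 c4@9 c2@11 c3@13, authorship .......1..2.3
After op 3 (delete): buffer="gdiuarfaq" (len 9), cursors c1@7 c4@7 c2@8 c3@9, authorship .........
After op 4 (delete): buffer="gdiua" (len 5), cursors c1@5 c2@5 c3@5 c4@5, authorship .....
After op 5 (insert('n')): buffer="gdiuannnn" (len 9), cursors c1@9 c2@9 c3@9 c4@9, authorship .....1234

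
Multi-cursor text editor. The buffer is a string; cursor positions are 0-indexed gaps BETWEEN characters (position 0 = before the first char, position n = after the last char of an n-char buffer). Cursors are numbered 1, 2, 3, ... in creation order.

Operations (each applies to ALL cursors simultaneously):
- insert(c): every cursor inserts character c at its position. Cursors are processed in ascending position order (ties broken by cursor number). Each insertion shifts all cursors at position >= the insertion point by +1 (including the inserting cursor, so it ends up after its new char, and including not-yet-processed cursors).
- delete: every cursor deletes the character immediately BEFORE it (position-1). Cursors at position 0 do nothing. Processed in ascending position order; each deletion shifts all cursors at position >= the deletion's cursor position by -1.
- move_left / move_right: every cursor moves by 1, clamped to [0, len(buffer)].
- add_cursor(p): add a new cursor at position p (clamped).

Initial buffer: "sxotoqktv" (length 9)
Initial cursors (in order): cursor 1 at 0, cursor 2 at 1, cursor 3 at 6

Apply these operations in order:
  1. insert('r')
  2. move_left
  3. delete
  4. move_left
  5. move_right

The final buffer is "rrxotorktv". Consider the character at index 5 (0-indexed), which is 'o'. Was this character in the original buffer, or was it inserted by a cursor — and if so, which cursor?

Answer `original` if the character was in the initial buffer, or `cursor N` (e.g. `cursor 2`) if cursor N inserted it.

Answer: original

Derivation:
After op 1 (insert('r')): buffer="rsrxotoqrktv" (len 12), cursors c1@1 c2@3 c3@9, authorship 1.2.....3...
After op 2 (move_left): buffer="rsrxotoqrktv" (len 12), cursors c1@0 c2@2 c3@8, authorship 1.2.....3...
After op 3 (delete): buffer="rrxotorktv" (len 10), cursors c1@0 c2@1 c3@6, authorship 12....3...
After op 4 (move_left): buffer="rrxotorktv" (len 10), cursors c1@0 c2@0 c3@5, authorship 12....3...
After op 5 (move_right): buffer="rrxotorktv" (len 10), cursors c1@1 c2@1 c3@6, authorship 12....3...
Authorship (.=original, N=cursor N): 1 2 . . . . 3 . . .
Index 5: author = original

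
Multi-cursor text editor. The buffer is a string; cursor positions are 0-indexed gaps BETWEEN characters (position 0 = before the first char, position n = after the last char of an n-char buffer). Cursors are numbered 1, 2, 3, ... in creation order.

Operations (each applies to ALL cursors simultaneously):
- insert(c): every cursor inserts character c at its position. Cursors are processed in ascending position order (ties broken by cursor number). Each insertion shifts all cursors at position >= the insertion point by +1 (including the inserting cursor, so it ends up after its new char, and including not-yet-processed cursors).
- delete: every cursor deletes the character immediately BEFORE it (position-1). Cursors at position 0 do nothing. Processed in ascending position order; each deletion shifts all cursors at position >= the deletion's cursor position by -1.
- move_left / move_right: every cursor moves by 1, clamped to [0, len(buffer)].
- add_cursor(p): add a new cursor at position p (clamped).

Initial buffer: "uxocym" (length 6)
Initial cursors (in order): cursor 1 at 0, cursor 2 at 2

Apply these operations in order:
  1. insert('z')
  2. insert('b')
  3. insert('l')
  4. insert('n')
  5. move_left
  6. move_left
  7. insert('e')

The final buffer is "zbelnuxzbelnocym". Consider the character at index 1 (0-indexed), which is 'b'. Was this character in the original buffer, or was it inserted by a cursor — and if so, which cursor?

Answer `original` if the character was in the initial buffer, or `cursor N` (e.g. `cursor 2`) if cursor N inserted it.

Answer: cursor 1

Derivation:
After op 1 (insert('z')): buffer="zuxzocym" (len 8), cursors c1@1 c2@4, authorship 1..2....
After op 2 (insert('b')): buffer="zbuxzbocym" (len 10), cursors c1@2 c2@6, authorship 11..22....
After op 3 (insert('l')): buffer="zbluxzblocym" (len 12), cursors c1@3 c2@8, authorship 111..222....
After op 4 (insert('n')): buffer="zblnuxzblnocym" (len 14), cursors c1@4 c2@10, authorship 1111..2222....
After op 5 (move_left): buffer="zblnuxzblnocym" (len 14), cursors c1@3 c2@9, authorship 1111..2222....
After op 6 (move_left): buffer="zblnuxzblnocym" (len 14), cursors c1@2 c2@8, authorship 1111..2222....
After op 7 (insert('e')): buffer="zbelnuxzbelnocym" (len 16), cursors c1@3 c2@10, authorship 11111..22222....
Authorship (.=original, N=cursor N): 1 1 1 1 1 . . 2 2 2 2 2 . . . .
Index 1: author = 1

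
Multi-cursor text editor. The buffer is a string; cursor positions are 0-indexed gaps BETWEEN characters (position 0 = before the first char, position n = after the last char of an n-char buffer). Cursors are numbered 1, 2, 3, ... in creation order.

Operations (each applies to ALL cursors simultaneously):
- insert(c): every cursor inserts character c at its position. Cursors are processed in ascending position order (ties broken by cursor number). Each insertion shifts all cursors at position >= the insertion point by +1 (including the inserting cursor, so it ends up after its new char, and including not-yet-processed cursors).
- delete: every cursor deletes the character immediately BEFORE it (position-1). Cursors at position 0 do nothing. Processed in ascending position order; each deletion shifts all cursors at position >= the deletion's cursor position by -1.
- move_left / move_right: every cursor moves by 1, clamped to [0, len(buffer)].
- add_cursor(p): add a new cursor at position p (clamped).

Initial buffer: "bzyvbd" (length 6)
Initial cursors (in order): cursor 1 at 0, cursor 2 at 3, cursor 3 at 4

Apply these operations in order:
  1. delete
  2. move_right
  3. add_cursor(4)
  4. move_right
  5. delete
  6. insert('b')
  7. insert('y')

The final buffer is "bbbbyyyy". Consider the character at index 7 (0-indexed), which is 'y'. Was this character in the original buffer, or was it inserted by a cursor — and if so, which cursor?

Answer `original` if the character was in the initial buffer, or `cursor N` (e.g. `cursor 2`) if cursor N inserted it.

After op 1 (delete): buffer="bzbd" (len 4), cursors c1@0 c2@2 c3@2, authorship ....
After op 2 (move_right): buffer="bzbd" (len 4), cursors c1@1 c2@3 c3@3, authorship ....
After op 3 (add_cursor(4)): buffer="bzbd" (len 4), cursors c1@1 c2@3 c3@3 c4@4, authorship ....
After op 4 (move_right): buffer="bzbd" (len 4), cursors c1@2 c2@4 c3@4 c4@4, authorship ....
After op 5 (delete): buffer="" (len 0), cursors c1@0 c2@0 c3@0 c4@0, authorship 
After op 6 (insert('b')): buffer="bbbb" (len 4), cursors c1@4 c2@4 c3@4 c4@4, authorship 1234
After op 7 (insert('y')): buffer="bbbbyyyy" (len 8), cursors c1@8 c2@8 c3@8 c4@8, authorship 12341234
Authorship (.=original, N=cursor N): 1 2 3 4 1 2 3 4
Index 7: author = 4

Answer: cursor 4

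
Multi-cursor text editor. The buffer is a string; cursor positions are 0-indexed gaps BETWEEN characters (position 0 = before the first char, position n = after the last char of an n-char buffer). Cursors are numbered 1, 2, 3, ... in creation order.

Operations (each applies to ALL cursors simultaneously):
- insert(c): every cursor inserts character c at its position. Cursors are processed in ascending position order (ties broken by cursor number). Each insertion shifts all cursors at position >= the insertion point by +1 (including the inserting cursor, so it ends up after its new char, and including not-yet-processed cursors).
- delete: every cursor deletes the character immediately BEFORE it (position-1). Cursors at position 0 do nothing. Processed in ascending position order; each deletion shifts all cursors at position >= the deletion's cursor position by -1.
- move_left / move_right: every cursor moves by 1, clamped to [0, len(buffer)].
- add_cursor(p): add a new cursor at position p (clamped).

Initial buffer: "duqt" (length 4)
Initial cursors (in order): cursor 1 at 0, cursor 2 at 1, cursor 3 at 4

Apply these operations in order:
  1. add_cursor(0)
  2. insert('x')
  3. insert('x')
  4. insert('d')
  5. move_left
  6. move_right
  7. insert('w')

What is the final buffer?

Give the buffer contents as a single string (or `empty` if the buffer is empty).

After op 1 (add_cursor(0)): buffer="duqt" (len 4), cursors c1@0 c4@0 c2@1 c3@4, authorship ....
After op 2 (insert('x')): buffer="xxdxuqtx" (len 8), cursors c1@2 c4@2 c2@4 c3@8, authorship 14.2...3
After op 3 (insert('x')): buffer="xxxxdxxuqtxx" (len 12), cursors c1@4 c4@4 c2@7 c3@12, authorship 1414.22...33
After op 4 (insert('d')): buffer="xxxxdddxxduqtxxd" (len 16), cursors c1@6 c4@6 c2@10 c3@16, authorship 141414.222...333
After op 5 (move_left): buffer="xxxxdddxxduqtxxd" (len 16), cursors c1@5 c4@5 c2@9 c3@15, authorship 141414.222...333
After op 6 (move_right): buffer="xxxxdddxxduqtxxd" (len 16), cursors c1@6 c4@6 c2@10 c3@16, authorship 141414.222...333
After op 7 (insert('w')): buffer="xxxxddwwdxxdwuqtxxdw" (len 20), cursors c1@8 c4@8 c2@13 c3@20, authorship 14141414.2222...3333

Answer: xxxxddwwdxxdwuqtxxdw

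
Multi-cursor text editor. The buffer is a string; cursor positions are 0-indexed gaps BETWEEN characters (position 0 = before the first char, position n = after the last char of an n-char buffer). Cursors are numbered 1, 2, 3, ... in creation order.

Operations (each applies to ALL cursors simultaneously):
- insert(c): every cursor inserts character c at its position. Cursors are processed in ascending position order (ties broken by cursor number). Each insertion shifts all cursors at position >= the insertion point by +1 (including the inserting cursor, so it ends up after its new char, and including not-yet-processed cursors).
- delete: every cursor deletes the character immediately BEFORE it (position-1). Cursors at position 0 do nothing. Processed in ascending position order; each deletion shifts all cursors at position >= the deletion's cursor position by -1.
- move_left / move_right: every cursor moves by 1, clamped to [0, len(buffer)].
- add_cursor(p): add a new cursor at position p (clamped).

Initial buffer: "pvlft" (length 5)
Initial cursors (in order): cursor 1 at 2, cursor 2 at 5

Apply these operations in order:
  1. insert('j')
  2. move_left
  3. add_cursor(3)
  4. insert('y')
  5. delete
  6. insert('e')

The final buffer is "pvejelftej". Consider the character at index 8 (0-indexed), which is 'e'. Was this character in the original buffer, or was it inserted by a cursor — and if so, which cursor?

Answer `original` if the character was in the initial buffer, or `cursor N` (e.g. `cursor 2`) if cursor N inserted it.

Answer: cursor 2

Derivation:
After op 1 (insert('j')): buffer="pvjlftj" (len 7), cursors c1@3 c2@7, authorship ..1...2
After op 2 (move_left): buffer="pvjlftj" (len 7), cursors c1@2 c2@6, authorship ..1...2
After op 3 (add_cursor(3)): buffer="pvjlftj" (len 7), cursors c1@2 c3@3 c2@6, authorship ..1...2
After op 4 (insert('y')): buffer="pvyjylftyj" (len 10), cursors c1@3 c3@5 c2@9, authorship ..113...22
After op 5 (delete): buffer="pvjlftj" (len 7), cursors c1@2 c3@3 c2@6, authorship ..1...2
After op 6 (insert('e')): buffer="pvejelftej" (len 10), cursors c1@3 c3@5 c2@9, authorship ..113...22
Authorship (.=original, N=cursor N): . . 1 1 3 . . . 2 2
Index 8: author = 2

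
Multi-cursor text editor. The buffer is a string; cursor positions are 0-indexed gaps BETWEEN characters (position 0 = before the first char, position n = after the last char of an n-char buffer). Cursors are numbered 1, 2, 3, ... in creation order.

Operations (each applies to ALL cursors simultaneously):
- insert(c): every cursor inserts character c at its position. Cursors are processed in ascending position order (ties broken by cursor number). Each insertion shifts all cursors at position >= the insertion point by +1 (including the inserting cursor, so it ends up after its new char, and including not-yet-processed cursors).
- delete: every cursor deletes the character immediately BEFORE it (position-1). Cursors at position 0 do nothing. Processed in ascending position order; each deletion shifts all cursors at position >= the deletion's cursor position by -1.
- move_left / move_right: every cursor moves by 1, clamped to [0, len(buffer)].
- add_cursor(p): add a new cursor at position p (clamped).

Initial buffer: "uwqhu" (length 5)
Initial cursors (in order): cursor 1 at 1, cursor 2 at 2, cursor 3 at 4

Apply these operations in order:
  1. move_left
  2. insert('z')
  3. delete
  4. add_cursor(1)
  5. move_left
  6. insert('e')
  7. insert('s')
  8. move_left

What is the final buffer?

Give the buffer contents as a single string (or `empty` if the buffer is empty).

After op 1 (move_left): buffer="uwqhu" (len 5), cursors c1@0 c2@1 c3@3, authorship .....
After op 2 (insert('z')): buffer="zuzwqzhu" (len 8), cursors c1@1 c2@3 c3@6, authorship 1.2..3..
After op 3 (delete): buffer="uwqhu" (len 5), cursors c1@0 c2@1 c3@3, authorship .....
After op 4 (add_cursor(1)): buffer="uwqhu" (len 5), cursors c1@0 c2@1 c4@1 c3@3, authorship .....
After op 5 (move_left): buffer="uwqhu" (len 5), cursors c1@0 c2@0 c4@0 c3@2, authorship .....
After op 6 (insert('e')): buffer="eeeuweqhu" (len 9), cursors c1@3 c2@3 c4@3 c3@6, authorship 124..3...
After op 7 (insert('s')): buffer="eeesssuwesqhu" (len 13), cursors c1@6 c2@6 c4@6 c3@10, authorship 124124..33...
After op 8 (move_left): buffer="eeesssuwesqhu" (len 13), cursors c1@5 c2@5 c4@5 c3@9, authorship 124124..33...

Answer: eeesssuwesqhu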